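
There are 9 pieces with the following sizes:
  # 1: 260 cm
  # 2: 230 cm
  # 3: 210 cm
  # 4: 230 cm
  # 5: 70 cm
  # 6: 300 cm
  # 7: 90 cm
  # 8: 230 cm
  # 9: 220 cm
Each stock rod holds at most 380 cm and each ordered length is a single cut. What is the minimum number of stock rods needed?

Total = 300 + 260 + 230 + 230 + 230 + 220 + 210 + 90 + 70 = 1840 cm.
Lower bound: ⌈1840/380⌉ = 5 stock rods.
Also, 7 pieces each exceed 190 cm, and no two of those can share a stock rod, so at least 7 stock rods are needed.
A packing using 7 stock rods:
  stock rod 1: 300 + 70 = 370
  stock rod 2: 260 + 90 = 350
  stock rod 3: 230 = 230
  stock rod 4: 230 = 230
  stock rod 5: 230 = 230
  stock rod 6: 220 = 220
  stock rod 7: 210 = 210
This matches the lower bound, so 7 is optimal.

7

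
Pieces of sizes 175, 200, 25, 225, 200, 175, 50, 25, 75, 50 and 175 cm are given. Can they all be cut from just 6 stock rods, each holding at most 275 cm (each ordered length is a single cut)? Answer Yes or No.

Yes

A valid assignment using 6 stock rods:
  stock rod 1: 225 + 50 = 275
  stock rod 2: 200 + 75 = 275
  stock rod 3: 200 + 50 + 25 = 275
  stock rod 4: 175 + 25 = 200
  stock rod 5: 175 = 175
  stock rod 6: 175 = 175
Every load is within 275 cm, so 6 stock rods suffice.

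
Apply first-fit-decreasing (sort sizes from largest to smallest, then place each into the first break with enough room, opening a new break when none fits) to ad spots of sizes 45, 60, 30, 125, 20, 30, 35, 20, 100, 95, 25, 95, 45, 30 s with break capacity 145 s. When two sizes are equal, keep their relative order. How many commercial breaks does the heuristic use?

Sorted descending: 125, 100, 95, 95, 60, 45, 45, 35, 30, 30, 30, 25, 20, 20.
  125 → break 1 (new)  [load 125/145]
  100 → break 2 (new)  [load 100/145]
  95 → break 3 (new)  [load 95/145]
  95 → break 4 (new)  [load 95/145]
  60 → break 5 (new)  [load 60/145]
  45 → break 2  [load 145/145]
  45 → break 3  [load 140/145]
  35 → break 4  [load 130/145]
  30 → break 5  [load 90/145]
  30 → break 5  [load 120/145]
  30 → break 6 (new)  [load 30/145]
  25 → break 5  [load 145/145]
  20 → break 1  [load 145/145]
  20 → break 6  [load 50/145]
6 commercial breaks opened.

6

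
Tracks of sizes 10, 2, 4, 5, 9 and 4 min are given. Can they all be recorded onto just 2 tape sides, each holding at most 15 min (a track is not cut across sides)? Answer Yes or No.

Total = 34 min; ⌈34/15⌉ = 3.
At least 3 tape sides are required, but only 2 are allowed.

No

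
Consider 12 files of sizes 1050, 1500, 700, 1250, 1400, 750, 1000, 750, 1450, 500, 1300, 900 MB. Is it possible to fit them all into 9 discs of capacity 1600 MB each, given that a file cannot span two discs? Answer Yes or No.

Yes

A valid assignment using 9 discs:
  disc 1: 1500 = 1500
  disc 2: 1450 = 1450
  disc 3: 1400 = 1400
  disc 4: 1300 = 1300
  disc 5: 1250 = 1250
  disc 6: 1050 + 500 = 1550
  disc 7: 1000 = 1000
  disc 8: 900 + 700 = 1600
  disc 9: 750 + 750 = 1500
Every load is within 1600 MB, so 9 discs suffice.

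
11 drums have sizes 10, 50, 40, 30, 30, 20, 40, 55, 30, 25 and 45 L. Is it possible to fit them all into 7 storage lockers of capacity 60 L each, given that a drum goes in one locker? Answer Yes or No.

Yes

A valid assignment using 7 storage lockers:
  locker 1: 55 = 55
  locker 2: 50 + 10 = 60
  locker 3: 45 = 45
  locker 4: 40 + 20 = 60
  locker 5: 40 = 40
  locker 6: 30 + 30 = 60
  locker 7: 30 + 25 = 55
Every load is within 60 L, so 7 storage lockers suffice.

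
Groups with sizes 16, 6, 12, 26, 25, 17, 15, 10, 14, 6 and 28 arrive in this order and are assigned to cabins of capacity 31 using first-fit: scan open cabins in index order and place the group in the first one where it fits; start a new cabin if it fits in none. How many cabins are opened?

  16 → cabin 1 (new)  [load 16/31]
  6 → cabin 1  [load 22/31]
  12 → cabin 2 (new)  [load 12/31]
  26 → cabin 3 (new)  [load 26/31]
  25 → cabin 4 (new)  [load 25/31]
  17 → cabin 2  [load 29/31]
  15 → cabin 5 (new)  [load 15/31]
  10 → cabin 5  [load 25/31]
  14 → cabin 6 (new)  [load 14/31]
  6 → cabin 1  [load 28/31]
  28 → cabin 7 (new)  [load 28/31]
7 cabins opened.

7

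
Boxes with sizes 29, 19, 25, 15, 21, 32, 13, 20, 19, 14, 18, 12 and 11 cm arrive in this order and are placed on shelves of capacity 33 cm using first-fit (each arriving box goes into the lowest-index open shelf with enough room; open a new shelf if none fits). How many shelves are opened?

  29 → shelf 1 (new)  [load 29/33]
  19 → shelf 2 (new)  [load 19/33]
  25 → shelf 3 (new)  [load 25/33]
  15 → shelf 4 (new)  [load 15/33]
  21 → shelf 5 (new)  [load 21/33]
  32 → shelf 6 (new)  [load 32/33]
  13 → shelf 2  [load 32/33]
  20 → shelf 7 (new)  [load 20/33]
  19 → shelf 8 (new)  [load 19/33]
  14 → shelf 4  [load 29/33]
  18 → shelf 9 (new)  [load 18/33]
  12 → shelf 5  [load 33/33]
  11 → shelf 7  [load 31/33]
9 shelves opened.

9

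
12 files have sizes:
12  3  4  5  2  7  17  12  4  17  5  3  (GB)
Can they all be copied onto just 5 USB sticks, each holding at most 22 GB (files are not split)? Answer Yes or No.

A valid assignment using 5 USB sticks:
  USB stick 1: 17 + 5 = 22
  USB stick 2: 17 + 5 = 22
  USB stick 3: 12 + 7 + 3 = 22
  USB stick 4: 12 + 4 + 4 + 2 = 22
  USB stick 5: 3 = 3
Every load is within 22 GB, so 5 USB sticks suffice.

Yes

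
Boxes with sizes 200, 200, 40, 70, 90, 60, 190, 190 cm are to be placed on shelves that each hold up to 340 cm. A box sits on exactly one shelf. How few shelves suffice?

Total = 200 + 200 + 190 + 190 + 90 + 70 + 60 + 40 = 1040 cm.
Lower bound: ⌈1040/340⌉ = 4 shelves.
A packing using 4 shelves:
  shelf 1: 200 + 90 + 40 = 330
  shelf 2: 200 + 70 + 60 = 330
  shelf 3: 190 = 190
  shelf 4: 190 = 190
This matches the lower bound, so 4 is optimal.

4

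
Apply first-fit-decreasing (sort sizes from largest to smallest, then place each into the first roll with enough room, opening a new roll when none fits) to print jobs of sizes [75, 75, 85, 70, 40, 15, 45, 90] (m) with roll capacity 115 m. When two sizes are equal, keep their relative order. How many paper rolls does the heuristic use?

Sorted descending: 90, 85, 75, 75, 70, 45, 40, 15.
  90 → roll 1 (new)  [load 90/115]
  85 → roll 2 (new)  [load 85/115]
  75 → roll 3 (new)  [load 75/115]
  75 → roll 4 (new)  [load 75/115]
  70 → roll 5 (new)  [load 70/115]
  45 → roll 5  [load 115/115]
  40 → roll 3  [load 115/115]
  15 → roll 1  [load 105/115]
5 paper rolls opened.

5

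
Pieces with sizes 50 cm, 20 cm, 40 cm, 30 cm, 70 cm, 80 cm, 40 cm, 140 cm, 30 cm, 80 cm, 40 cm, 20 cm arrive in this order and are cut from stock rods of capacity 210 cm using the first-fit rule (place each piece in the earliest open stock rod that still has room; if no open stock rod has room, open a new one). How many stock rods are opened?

  50 → stock rod 1 (new)  [load 50/210]
  20 → stock rod 1  [load 70/210]
  40 → stock rod 1  [load 110/210]
  30 → stock rod 1  [load 140/210]
  70 → stock rod 1  [load 210/210]
  80 → stock rod 2 (new)  [load 80/210]
  40 → stock rod 2  [load 120/210]
  140 → stock rod 3 (new)  [load 140/210]
  30 → stock rod 2  [load 150/210]
  80 → stock rod 4 (new)  [load 80/210]
  40 → stock rod 2  [load 190/210]
  20 → stock rod 2  [load 210/210]
4 stock rods opened.

4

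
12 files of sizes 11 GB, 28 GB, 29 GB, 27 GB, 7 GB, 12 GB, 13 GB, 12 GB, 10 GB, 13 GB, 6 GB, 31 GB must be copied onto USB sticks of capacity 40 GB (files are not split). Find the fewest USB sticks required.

Total = 31 + 29 + 28 + 27 + 13 + 13 + 12 + 12 + 11 + 10 + 7 + 6 = 199 GB.
Lower bound: ⌈199/40⌉ = 5 USB sticks.
A packing using 6 USB sticks:
  USB stick 1: 31 + 7 = 38
  USB stick 2: 29 + 11 = 40
  USB stick 3: 28 + 12 = 40
  USB stick 4: 27 + 13 = 40
  USB stick 5: 13 + 12 + 10 = 35
  USB stick 6: 6 = 6
No arrangement into 5 USB sticks stays within capacity, so 6 is optimal.

6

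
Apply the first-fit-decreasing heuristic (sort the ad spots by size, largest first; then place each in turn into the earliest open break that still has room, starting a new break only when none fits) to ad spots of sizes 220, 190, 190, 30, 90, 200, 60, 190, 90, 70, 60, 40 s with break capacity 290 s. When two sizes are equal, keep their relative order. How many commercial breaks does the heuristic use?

Sorted descending: 220, 200, 190, 190, 190, 90, 90, 70, 60, 60, 40, 30.
  220 → break 1 (new)  [load 220/290]
  200 → break 2 (new)  [load 200/290]
  190 → break 3 (new)  [load 190/290]
  190 → break 4 (new)  [load 190/290]
  190 → break 5 (new)  [load 190/290]
  90 → break 2  [load 290/290]
  90 → break 3  [load 280/290]
  70 → break 1  [load 290/290]
  60 → break 4  [load 250/290]
  60 → break 5  [load 250/290]
  40 → break 4  [load 290/290]
  30 → break 5  [load 280/290]
5 commercial breaks opened.

5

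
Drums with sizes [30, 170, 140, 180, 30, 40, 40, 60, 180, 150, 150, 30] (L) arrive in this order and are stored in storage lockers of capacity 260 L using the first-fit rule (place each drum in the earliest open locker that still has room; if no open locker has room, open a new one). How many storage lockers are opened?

6

  30 → locker 1 (new)  [load 30/260]
  170 → locker 1  [load 200/260]
  140 → locker 2 (new)  [load 140/260]
  180 → locker 3 (new)  [load 180/260]
  30 → locker 1  [load 230/260]
  40 → locker 2  [load 180/260]
  40 → locker 2  [load 220/260]
  60 → locker 3  [load 240/260]
  180 → locker 4 (new)  [load 180/260]
  150 → locker 5 (new)  [load 150/260]
  150 → locker 6 (new)  [load 150/260]
  30 → locker 1  [load 260/260]
6 storage lockers opened.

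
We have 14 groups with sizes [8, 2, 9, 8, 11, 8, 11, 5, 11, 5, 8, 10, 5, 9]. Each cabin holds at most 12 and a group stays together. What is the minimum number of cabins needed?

12

Total = 11 + 11 + 11 + 10 + 9 + 9 + 8 + 8 + 8 + 8 + 5 + 5 + 5 + 2 = 110.
Lower bound: ⌈110/12⌉ = 10 cabins.
A packing using 12 cabins:
  cabin 1: 11 = 11
  cabin 2: 11 = 11
  cabin 3: 11 = 11
  cabin 4: 10 + 2 = 12
  cabin 5: 9 = 9
  cabin 6: 9 = 9
  cabin 7: 8 = 8
  cabin 8: 8 = 8
  cabin 9: 8 = 8
  cabin 10: 8 = 8
  cabin 11: 5 + 5 = 10
  cabin 12: 5 = 5
No arrangement into 11 cabins stays within capacity, so 12 is optimal.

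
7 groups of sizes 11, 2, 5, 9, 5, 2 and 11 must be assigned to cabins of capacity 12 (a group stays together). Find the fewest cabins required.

4

Total = 11 + 11 + 9 + 5 + 5 + 2 + 2 = 45.
Lower bound: ⌈45/12⌉ = 4 cabins.
A packing using 4 cabins:
  cabin 1: 11 = 11
  cabin 2: 11 = 11
  cabin 3: 9 + 2 = 11
  cabin 4: 5 + 5 + 2 = 12
This matches the lower bound, so 4 is optimal.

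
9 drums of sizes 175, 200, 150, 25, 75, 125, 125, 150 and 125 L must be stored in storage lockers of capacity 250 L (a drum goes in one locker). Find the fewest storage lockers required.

6

Total = 200 + 175 + 150 + 150 + 125 + 125 + 125 + 75 + 25 = 1150 L.
Lower bound: ⌈1150/250⌉ = 5 storage lockers.
A packing using 6 storage lockers:
  locker 1: 200 + 25 = 225
  locker 2: 175 + 75 = 250
  locker 3: 150 = 150
  locker 4: 150 = 150
  locker 5: 125 + 125 = 250
  locker 6: 125 = 125
No arrangement into 5 storage lockers stays within capacity, so 6 is optimal.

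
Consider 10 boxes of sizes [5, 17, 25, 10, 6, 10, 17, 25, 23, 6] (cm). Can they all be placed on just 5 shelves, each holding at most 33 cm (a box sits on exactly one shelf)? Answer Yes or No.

Yes

A valid assignment using 5 shelves:
  shelf 1: 25 + 6 = 31
  shelf 2: 25 + 6 = 31
  shelf 3: 23 + 10 = 33
  shelf 4: 17 + 10 + 5 = 32
  shelf 5: 17 = 17
Every load is within 33 cm, so 5 shelves suffice.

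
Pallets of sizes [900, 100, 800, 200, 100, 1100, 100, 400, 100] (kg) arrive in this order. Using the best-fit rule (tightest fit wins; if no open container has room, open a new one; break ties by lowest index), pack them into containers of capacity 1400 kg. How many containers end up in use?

  900 → container 1 (new)  [load 900/1400]
  100 → container 1  [load 1000/1400]
  800 → container 2 (new)  [load 800/1400]
  200 → container 1  [load 1200/1400]
  100 → container 1  [load 1300/1400]
  1100 → container 3 (new)  [load 1100/1400]
  100 → container 1  [load 1400/1400]
  400 → container 2  [load 1200/1400]
  100 → container 2  [load 1300/1400]
3 containers opened.

3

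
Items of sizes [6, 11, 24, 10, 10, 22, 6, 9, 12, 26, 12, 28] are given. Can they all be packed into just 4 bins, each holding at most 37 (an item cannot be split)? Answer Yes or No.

Total = 176; ⌈176/37⌉ = 5.
At least 5 bins are required, but only 4 are allowed.

No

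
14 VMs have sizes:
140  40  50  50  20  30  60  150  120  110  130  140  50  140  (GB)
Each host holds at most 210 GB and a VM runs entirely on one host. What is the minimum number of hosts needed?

Total = 150 + 140 + 140 + 140 + 130 + 120 + 110 + 60 + 50 + 50 + 50 + 40 + 30 + 20 = 1230 GB.
Lower bound: ⌈1230/210⌉ = 6 hosts.
Also, 7 VMs each exceed 105 GB, and no two of those can share a host, so at least 7 hosts are needed.
A packing using 7 hosts:
  host 1: 150 + 60 = 210
  host 2: 140 + 50 + 20 = 210
  host 3: 140 + 50 = 190
  host 4: 140 + 50 = 190
  host 5: 130 + 40 + 30 = 200
  host 6: 120 = 120
  host 7: 110 = 110
This matches the lower bound, so 7 is optimal.

7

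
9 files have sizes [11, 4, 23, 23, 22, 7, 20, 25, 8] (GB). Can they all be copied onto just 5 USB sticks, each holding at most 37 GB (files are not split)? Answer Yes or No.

Yes

A valid assignment using 5 USB sticks:
  USB stick 1: 25 + 11 = 36
  USB stick 2: 23 + 8 + 4 = 35
  USB stick 3: 23 + 7 = 30
  USB stick 4: 22 = 22
  USB stick 5: 20 = 20
Every load is within 37 GB, so 5 USB sticks suffice.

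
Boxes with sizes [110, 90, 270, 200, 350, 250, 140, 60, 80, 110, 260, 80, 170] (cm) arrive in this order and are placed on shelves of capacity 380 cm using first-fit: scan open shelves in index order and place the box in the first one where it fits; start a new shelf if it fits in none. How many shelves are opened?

  110 → shelf 1 (new)  [load 110/380]
  90 → shelf 1  [load 200/380]
  270 → shelf 2 (new)  [load 270/380]
  200 → shelf 3 (new)  [load 200/380]
  350 → shelf 4 (new)  [load 350/380]
  250 → shelf 5 (new)  [load 250/380]
  140 → shelf 1  [load 340/380]
  60 → shelf 2  [load 330/380]
  80 → shelf 3  [load 280/380]
  110 → shelf 5  [load 360/380]
  260 → shelf 6 (new)  [load 260/380]
  80 → shelf 3  [load 360/380]
  170 → shelf 7 (new)  [load 170/380]
7 shelves opened.

7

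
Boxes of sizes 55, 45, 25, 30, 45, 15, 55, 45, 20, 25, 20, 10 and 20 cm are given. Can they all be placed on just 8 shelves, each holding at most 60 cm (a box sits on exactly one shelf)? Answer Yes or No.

A valid assignment using 8 shelves:
  shelf 1: 55 = 55
  shelf 2: 55 = 55
  shelf 3: 45 + 15 = 60
  shelf 4: 45 + 10 = 55
  shelf 5: 45 = 45
  shelf 6: 30 + 25 = 55
  shelf 7: 25 + 20 = 45
  shelf 8: 20 + 20 = 40
Every load is within 60 cm, so 8 shelves suffice.

Yes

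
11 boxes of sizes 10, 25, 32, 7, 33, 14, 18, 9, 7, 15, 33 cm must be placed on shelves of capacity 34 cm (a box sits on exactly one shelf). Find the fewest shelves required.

7

Total = 33 + 33 + 32 + 25 + 18 + 15 + 14 + 10 + 9 + 7 + 7 = 203 cm.
Lower bound: ⌈203/34⌉ = 6 shelves.
A packing using 7 shelves:
  shelf 1: 33 = 33
  shelf 2: 33 = 33
  shelf 3: 32 = 32
  shelf 4: 25 + 9 = 34
  shelf 5: 18 + 15 = 33
  shelf 6: 14 + 10 + 7 = 31
  shelf 7: 7 = 7
No arrangement into 6 shelves stays within capacity, so 7 is optimal.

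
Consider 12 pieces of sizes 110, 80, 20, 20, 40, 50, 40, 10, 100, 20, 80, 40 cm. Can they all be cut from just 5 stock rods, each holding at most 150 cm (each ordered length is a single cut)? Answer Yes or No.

Yes

A valid assignment using 5 stock rods:
  stock rod 1: 110 + 40 = 150
  stock rod 2: 100 + 50 = 150
  stock rod 3: 80 + 40 + 20 + 10 = 150
  stock rod 4: 80 + 40 + 20 = 140
  stock rod 5: 20 = 20
Every load is within 150 cm, so 5 stock rods suffice.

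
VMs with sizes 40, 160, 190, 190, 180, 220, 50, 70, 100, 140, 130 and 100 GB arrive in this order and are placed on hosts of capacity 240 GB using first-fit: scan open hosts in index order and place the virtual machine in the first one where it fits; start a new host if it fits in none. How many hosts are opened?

  40 → host 1 (new)  [load 40/240]
  160 → host 1  [load 200/240]
  190 → host 2 (new)  [load 190/240]
  190 → host 3 (new)  [load 190/240]
  180 → host 4 (new)  [load 180/240]
  220 → host 5 (new)  [load 220/240]
  50 → host 2  [load 240/240]
  70 → host 6 (new)  [load 70/240]
  100 → host 6  [load 170/240]
  140 → host 7 (new)  [load 140/240]
  130 → host 8 (new)  [load 130/240]
  100 → host 7  [load 240/240]
8 hosts opened.

8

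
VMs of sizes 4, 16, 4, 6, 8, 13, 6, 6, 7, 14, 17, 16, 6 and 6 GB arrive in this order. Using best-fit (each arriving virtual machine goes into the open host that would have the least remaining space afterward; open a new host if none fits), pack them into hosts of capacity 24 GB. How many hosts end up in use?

  4 → host 1 (new)  [load 4/24]
  16 → host 1  [load 20/24]
  4 → host 1  [load 24/24]
  6 → host 2 (new)  [load 6/24]
  8 → host 2  [load 14/24]
  13 → host 3 (new)  [load 13/24]
  6 → host 2  [load 20/24]
  6 → host 3  [load 19/24]
  7 → host 4 (new)  [load 7/24]
  14 → host 4  [load 21/24]
  17 → host 5 (new)  [load 17/24]
  16 → host 6 (new)  [load 16/24]
  6 → host 5  [load 23/24]
  6 → host 6  [load 22/24]
6 hosts opened.

6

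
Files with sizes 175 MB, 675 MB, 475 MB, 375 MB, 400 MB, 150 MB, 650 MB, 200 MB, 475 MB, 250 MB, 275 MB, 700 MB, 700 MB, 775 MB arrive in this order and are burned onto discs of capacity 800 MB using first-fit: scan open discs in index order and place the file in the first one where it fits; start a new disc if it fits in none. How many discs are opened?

9

  175 → disc 1 (new)  [load 175/800]
  675 → disc 2 (new)  [load 675/800]
  475 → disc 1  [load 650/800]
  375 → disc 3 (new)  [load 375/800]
  400 → disc 3  [load 775/800]
  150 → disc 1  [load 800/800]
  650 → disc 4 (new)  [load 650/800]
  200 → disc 5 (new)  [load 200/800]
  475 → disc 5  [load 675/800]
  250 → disc 6 (new)  [load 250/800]
  275 → disc 6  [load 525/800]
  700 → disc 7 (new)  [load 700/800]
  700 → disc 8 (new)  [load 700/800]
  775 → disc 9 (new)  [load 775/800]
9 discs opened.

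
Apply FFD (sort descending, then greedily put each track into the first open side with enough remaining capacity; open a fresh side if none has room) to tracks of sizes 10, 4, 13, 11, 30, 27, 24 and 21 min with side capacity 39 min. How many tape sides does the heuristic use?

4

Sorted descending: 30, 27, 24, 21, 13, 11, 10, 4.
  30 → side 1 (new)  [load 30/39]
  27 → side 2 (new)  [load 27/39]
  24 → side 3 (new)  [load 24/39]
  21 → side 4 (new)  [load 21/39]
  13 → side 3  [load 37/39]
  11 → side 2  [load 38/39]
  10 → side 4  [load 31/39]
  4 → side 1  [load 34/39]
4 tape sides opened.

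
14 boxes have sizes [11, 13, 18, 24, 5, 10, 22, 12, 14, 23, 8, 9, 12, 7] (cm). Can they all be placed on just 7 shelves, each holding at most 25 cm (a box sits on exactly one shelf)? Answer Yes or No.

Total = 188 cm; ⌈188/25⌉ = 8.
At least 8 shelves are required, but only 7 are allowed.

No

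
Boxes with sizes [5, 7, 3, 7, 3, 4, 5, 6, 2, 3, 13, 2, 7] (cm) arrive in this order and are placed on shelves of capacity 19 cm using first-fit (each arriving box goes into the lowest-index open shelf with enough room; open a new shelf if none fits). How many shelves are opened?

  5 → shelf 1 (new)  [load 5/19]
  7 → shelf 1  [load 12/19]
  3 → shelf 1  [load 15/19]
  7 → shelf 2 (new)  [load 7/19]
  3 → shelf 1  [load 18/19]
  4 → shelf 2  [load 11/19]
  5 → shelf 2  [load 16/19]
  6 → shelf 3 (new)  [load 6/19]
  2 → shelf 2  [load 18/19]
  3 → shelf 3  [load 9/19]
  13 → shelf 4 (new)  [load 13/19]
  2 → shelf 3  [load 11/19]
  7 → shelf 3  [load 18/19]
4 shelves opened.

4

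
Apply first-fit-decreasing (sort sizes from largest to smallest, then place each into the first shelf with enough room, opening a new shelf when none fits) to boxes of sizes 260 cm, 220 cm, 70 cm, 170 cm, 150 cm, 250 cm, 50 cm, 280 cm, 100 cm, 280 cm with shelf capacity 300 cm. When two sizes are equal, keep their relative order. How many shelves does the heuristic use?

Sorted descending: 280, 280, 260, 250, 220, 170, 150, 100, 70, 50.
  280 → shelf 1 (new)  [load 280/300]
  280 → shelf 2 (new)  [load 280/300]
  260 → shelf 3 (new)  [load 260/300]
  250 → shelf 4 (new)  [load 250/300]
  220 → shelf 5 (new)  [load 220/300]
  170 → shelf 6 (new)  [load 170/300]
  150 → shelf 7 (new)  [load 150/300]
  100 → shelf 6  [load 270/300]
  70 → shelf 5  [load 290/300]
  50 → shelf 4  [load 300/300]
7 shelves opened.

7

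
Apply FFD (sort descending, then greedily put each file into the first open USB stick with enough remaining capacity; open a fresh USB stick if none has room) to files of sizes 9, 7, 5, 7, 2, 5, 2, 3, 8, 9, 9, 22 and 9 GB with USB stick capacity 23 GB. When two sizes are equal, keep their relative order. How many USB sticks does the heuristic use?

5

Sorted descending: 22, 9, 9, 9, 9, 8, 7, 7, 5, 5, 3, 2, 2.
  22 → USB stick 1 (new)  [load 22/23]
  9 → USB stick 2 (new)  [load 9/23]
  9 → USB stick 2  [load 18/23]
  9 → USB stick 3 (new)  [load 9/23]
  9 → USB stick 3  [load 18/23]
  8 → USB stick 4 (new)  [load 8/23]
  7 → USB stick 4  [load 15/23]
  7 → USB stick 4  [load 22/23]
  5 → USB stick 2  [load 23/23]
  5 → USB stick 3  [load 23/23]
  3 → USB stick 5 (new)  [load 3/23]
  2 → USB stick 5  [load 5/23]
  2 → USB stick 5  [load 7/23]
5 USB sticks opened.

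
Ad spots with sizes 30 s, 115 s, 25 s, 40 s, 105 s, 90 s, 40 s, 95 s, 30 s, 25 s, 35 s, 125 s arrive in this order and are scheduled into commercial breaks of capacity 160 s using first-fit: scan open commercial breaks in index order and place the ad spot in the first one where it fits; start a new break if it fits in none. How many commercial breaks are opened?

5

  30 → break 1 (new)  [load 30/160]
  115 → break 1  [load 145/160]
  25 → break 2 (new)  [load 25/160]
  40 → break 2  [load 65/160]
  105 → break 3 (new)  [load 105/160]
  90 → break 2  [load 155/160]
  40 → break 3  [load 145/160]
  95 → break 4 (new)  [load 95/160]
  30 → break 4  [load 125/160]
  25 → break 4  [load 150/160]
  35 → break 5 (new)  [load 35/160]
  125 → break 5  [load 160/160]
5 commercial breaks opened.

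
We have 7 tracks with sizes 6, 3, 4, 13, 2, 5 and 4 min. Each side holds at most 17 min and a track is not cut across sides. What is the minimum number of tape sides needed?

Total = 13 + 6 + 5 + 4 + 4 + 3 + 2 = 37 min.
Lower bound: ⌈37/17⌉ = 3 tape sides.
A packing using 3 tape sides:
  side 1: 13 + 4 = 17
  side 2: 6 + 5 + 4 + 2 = 17
  side 3: 3 = 3
This matches the lower bound, so 3 is optimal.

3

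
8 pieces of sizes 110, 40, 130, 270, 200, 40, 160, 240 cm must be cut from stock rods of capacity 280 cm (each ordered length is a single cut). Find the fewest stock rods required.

Total = 270 + 240 + 200 + 160 + 130 + 110 + 40 + 40 = 1190 cm.
Lower bound: ⌈1190/280⌉ = 5 stock rods.
A packing using 5 stock rods:
  stock rod 1: 270 = 270
  stock rod 2: 240 + 40 = 280
  stock rod 3: 200 + 40 = 240
  stock rod 4: 160 + 110 = 270
  stock rod 5: 130 = 130
This matches the lower bound, so 5 is optimal.

5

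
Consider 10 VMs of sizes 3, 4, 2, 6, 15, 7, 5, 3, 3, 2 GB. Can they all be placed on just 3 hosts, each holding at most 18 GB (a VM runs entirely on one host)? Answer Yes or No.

A valid assignment using 3 hosts:
  host 1: 15 + 3 = 18
  host 2: 7 + 6 + 5 = 18
  host 3: 4 + 3 + 3 + 2 + 2 = 14
Every load is within 18 GB, so 3 hosts suffice.

Yes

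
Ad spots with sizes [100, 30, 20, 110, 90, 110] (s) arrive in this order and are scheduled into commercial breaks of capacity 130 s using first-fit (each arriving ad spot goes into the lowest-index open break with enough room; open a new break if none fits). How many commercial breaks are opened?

4

  100 → break 1 (new)  [load 100/130]
  30 → break 1  [load 130/130]
  20 → break 2 (new)  [load 20/130]
  110 → break 2  [load 130/130]
  90 → break 3 (new)  [load 90/130]
  110 → break 4 (new)  [load 110/130]
4 commercial breaks opened.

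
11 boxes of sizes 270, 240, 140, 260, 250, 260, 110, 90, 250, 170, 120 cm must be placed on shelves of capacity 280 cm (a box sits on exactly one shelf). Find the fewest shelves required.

9

Total = 270 + 260 + 260 + 250 + 250 + 240 + 170 + 140 + 120 + 110 + 90 = 2160 cm.
Lower bound: ⌈2160/280⌉ = 8 shelves.
A packing using 9 shelves:
  shelf 1: 270 = 270
  shelf 2: 260 = 260
  shelf 3: 260 = 260
  shelf 4: 250 = 250
  shelf 5: 250 = 250
  shelf 6: 240 = 240
  shelf 7: 170 + 110 = 280
  shelf 8: 140 + 120 = 260
  shelf 9: 90 = 90
No arrangement into 8 shelves stays within capacity, so 9 is optimal.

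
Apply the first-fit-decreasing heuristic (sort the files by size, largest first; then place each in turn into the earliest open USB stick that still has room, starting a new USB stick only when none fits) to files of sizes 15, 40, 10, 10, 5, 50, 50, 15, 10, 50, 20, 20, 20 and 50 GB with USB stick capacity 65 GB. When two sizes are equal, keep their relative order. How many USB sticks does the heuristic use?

6

Sorted descending: 50, 50, 50, 50, 40, 20, 20, 20, 15, 15, 10, 10, 10, 5.
  50 → USB stick 1 (new)  [load 50/65]
  50 → USB stick 2 (new)  [load 50/65]
  50 → USB stick 3 (new)  [load 50/65]
  50 → USB stick 4 (new)  [load 50/65]
  40 → USB stick 5 (new)  [load 40/65]
  20 → USB stick 5  [load 60/65]
  20 → USB stick 6 (new)  [load 20/65]
  20 → USB stick 6  [load 40/65]
  15 → USB stick 1  [load 65/65]
  15 → USB stick 2  [load 65/65]
  10 → USB stick 3  [load 60/65]
  10 → USB stick 4  [load 60/65]
  10 → USB stick 6  [load 50/65]
  5 → USB stick 3  [load 65/65]
6 USB sticks opened.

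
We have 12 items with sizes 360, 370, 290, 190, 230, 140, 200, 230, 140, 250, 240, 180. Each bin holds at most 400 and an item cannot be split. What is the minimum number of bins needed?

9

Total = 370 + 360 + 290 + 250 + 240 + 230 + 230 + 200 + 190 + 180 + 140 + 140 = 2820.
Lower bound: ⌈2820/400⌉ = 8 bins.
A packing using 9 bins:
  bin 1: 370 = 370
  bin 2: 360 = 360
  bin 3: 290 = 290
  bin 4: 250 + 140 = 390
  bin 5: 240 + 140 = 380
  bin 6: 230 = 230
  bin 7: 230 = 230
  bin 8: 200 + 190 = 390
  bin 9: 180 = 180
No arrangement into 8 bins stays within capacity, so 9 is optimal.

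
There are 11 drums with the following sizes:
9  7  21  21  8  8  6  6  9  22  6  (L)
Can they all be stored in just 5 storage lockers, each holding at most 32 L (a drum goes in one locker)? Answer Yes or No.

Yes

A valid assignment using 5 storage lockers:
  locker 1: 22 + 9 = 31
  locker 2: 21 + 9 = 30
  locker 3: 21 + 8 = 29
  locker 4: 8 + 7 + 6 + 6 = 27
  locker 5: 6 = 6
Every load is within 32 L, so 5 storage lockers suffice.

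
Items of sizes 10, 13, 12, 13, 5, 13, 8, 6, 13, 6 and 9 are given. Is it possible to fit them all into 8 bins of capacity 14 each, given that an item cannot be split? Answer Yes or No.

Total = 108; ⌈108/14⌉ = 8.
The bound of 8 does not rule out 8, but exhaustive search shows no assignment into 8 bins of capacity 14 exists — the minimum is 9.

No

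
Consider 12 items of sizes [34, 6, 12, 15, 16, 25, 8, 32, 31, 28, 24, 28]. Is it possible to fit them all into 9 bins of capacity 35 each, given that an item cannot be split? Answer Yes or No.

A valid assignment using 9 bins:
  bin 1: 34 = 34
  bin 2: 32 = 32
  bin 3: 31 = 31
  bin 4: 28 + 6 = 34
  bin 5: 28 = 28
  bin 6: 25 + 8 = 33
  bin 7: 24 = 24
  bin 8: 16 + 15 = 31
  bin 9: 12 = 12
Every load is within 35, so 9 bins suffice.

Yes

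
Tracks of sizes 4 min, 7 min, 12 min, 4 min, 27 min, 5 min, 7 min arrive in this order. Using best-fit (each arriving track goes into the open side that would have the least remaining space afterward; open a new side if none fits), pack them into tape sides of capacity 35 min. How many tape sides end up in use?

2

  4 → side 1 (new)  [load 4/35]
  7 → side 1  [load 11/35]
  12 → side 1  [load 23/35]
  4 → side 1  [load 27/35]
  27 → side 2 (new)  [load 27/35]
  5 → side 1  [load 32/35]
  7 → side 2  [load 34/35]
2 tape sides opened.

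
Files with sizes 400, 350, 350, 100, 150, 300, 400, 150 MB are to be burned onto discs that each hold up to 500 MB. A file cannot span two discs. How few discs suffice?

Total = 400 + 400 + 350 + 350 + 300 + 150 + 150 + 100 = 2200 MB.
Lower bound: ⌈2200/500⌉ = 5 discs.
A packing using 5 discs:
  disc 1: 400 + 100 = 500
  disc 2: 400 = 400
  disc 3: 350 + 150 = 500
  disc 4: 350 + 150 = 500
  disc 5: 300 = 300
This matches the lower bound, so 5 is optimal.

5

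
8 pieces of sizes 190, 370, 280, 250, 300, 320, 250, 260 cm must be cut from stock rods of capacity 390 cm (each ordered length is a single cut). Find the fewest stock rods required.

8

Total = 370 + 320 + 300 + 280 + 260 + 250 + 250 + 190 = 2220 cm.
Lower bound: ⌈2220/390⌉ = 6 stock rods.
Also, 7 pieces each exceed 195 cm, and no two of those can share a stock rod, so at least 7 stock rods are needed.
A packing using 8 stock rods:
  stock rod 1: 370 = 370
  stock rod 2: 320 = 320
  stock rod 3: 300 = 300
  stock rod 4: 280 = 280
  stock rod 5: 260 = 260
  stock rod 6: 250 = 250
  stock rod 7: 250 = 250
  stock rod 8: 190 = 190
No arrangement into 7 stock rods stays within capacity, so 8 is optimal.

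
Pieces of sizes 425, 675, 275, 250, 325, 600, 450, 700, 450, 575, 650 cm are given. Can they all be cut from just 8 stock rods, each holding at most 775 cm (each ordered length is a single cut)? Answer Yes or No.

A valid assignment using 8 stock rods:
  stock rod 1: 700 = 700
  stock rod 2: 675 = 675
  stock rod 3: 650 = 650
  stock rod 4: 600 = 600
  stock rod 5: 575 = 575
  stock rod 6: 450 + 325 = 775
  stock rod 7: 450 + 275 = 725
  stock rod 8: 425 + 250 = 675
Every load is within 775 cm, so 8 stock rods suffice.

Yes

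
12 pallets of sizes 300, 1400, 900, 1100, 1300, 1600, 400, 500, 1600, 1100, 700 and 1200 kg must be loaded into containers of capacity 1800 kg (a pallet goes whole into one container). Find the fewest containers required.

Total = 1600 + 1600 + 1400 + 1300 + 1200 + 1100 + 1100 + 900 + 700 + 500 + 400 + 300 = 12100 kg.
Lower bound: ⌈12100/1800⌉ = 7 containers.
A packing using 8 containers:
  container 1: 1600 = 1600
  container 2: 1600 = 1600
  container 3: 1400 + 400 = 1800
  container 4: 1300 + 500 = 1800
  container 5: 1200 + 300 = 1500
  container 6: 1100 + 700 = 1800
  container 7: 1100 = 1100
  container 8: 900 = 900
No arrangement into 7 containers stays within capacity, so 8 is optimal.

8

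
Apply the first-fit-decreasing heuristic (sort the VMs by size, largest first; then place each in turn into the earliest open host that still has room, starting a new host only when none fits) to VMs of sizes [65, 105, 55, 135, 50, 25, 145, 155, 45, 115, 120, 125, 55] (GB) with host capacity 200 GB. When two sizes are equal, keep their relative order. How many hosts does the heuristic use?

7

Sorted descending: 155, 145, 135, 125, 120, 115, 105, 65, 55, 55, 50, 45, 25.
  155 → host 1 (new)  [load 155/200]
  145 → host 2 (new)  [load 145/200]
  135 → host 3 (new)  [load 135/200]
  125 → host 4 (new)  [load 125/200]
  120 → host 5 (new)  [load 120/200]
  115 → host 6 (new)  [load 115/200]
  105 → host 7 (new)  [load 105/200]
  65 → host 3  [load 200/200]
  55 → host 2  [load 200/200]
  55 → host 4  [load 180/200]
  50 → host 5  [load 170/200]
  45 → host 1  [load 200/200]
  25 → host 5  [load 195/200]
7 hosts opened.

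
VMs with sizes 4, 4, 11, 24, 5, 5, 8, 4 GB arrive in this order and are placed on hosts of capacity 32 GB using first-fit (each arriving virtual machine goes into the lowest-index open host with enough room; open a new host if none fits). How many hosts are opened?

  4 → host 1 (new)  [load 4/32]
  4 → host 1  [load 8/32]
  11 → host 1  [load 19/32]
  24 → host 2 (new)  [load 24/32]
  5 → host 1  [load 24/32]
  5 → host 1  [load 29/32]
  8 → host 2  [load 32/32]
  4 → host 3 (new)  [load 4/32]
3 hosts opened.

3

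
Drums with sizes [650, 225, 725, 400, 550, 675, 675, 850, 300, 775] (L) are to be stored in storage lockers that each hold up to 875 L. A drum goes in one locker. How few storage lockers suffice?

Total = 850 + 775 + 725 + 675 + 675 + 650 + 550 + 400 + 300 + 225 = 5825 L.
Lower bound: ⌈5825/875⌉ = 7 storage lockers.
A packing using 8 storage lockers:
  locker 1: 850 = 850
  locker 2: 775 = 775
  locker 3: 725 = 725
  locker 4: 675 = 675
  locker 5: 675 = 675
  locker 6: 650 + 225 = 875
  locker 7: 550 + 300 = 850
  locker 8: 400 = 400
No arrangement into 7 storage lockers stays within capacity, so 8 is optimal.

8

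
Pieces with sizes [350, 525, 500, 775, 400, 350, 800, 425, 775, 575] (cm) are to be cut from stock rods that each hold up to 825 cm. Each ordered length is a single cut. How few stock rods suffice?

8

Total = 800 + 775 + 775 + 575 + 525 + 500 + 425 + 400 + 350 + 350 = 5475 cm.
Lower bound: ⌈5475/825⌉ = 7 stock rods.
A packing using 8 stock rods:
  stock rod 1: 800 = 800
  stock rod 2: 775 = 775
  stock rod 3: 775 = 775
  stock rod 4: 575 = 575
  stock rod 5: 525 = 525
  stock rod 6: 500 = 500
  stock rod 7: 425 + 400 = 825
  stock rod 8: 350 + 350 = 700
No arrangement into 7 stock rods stays within capacity, so 8 is optimal.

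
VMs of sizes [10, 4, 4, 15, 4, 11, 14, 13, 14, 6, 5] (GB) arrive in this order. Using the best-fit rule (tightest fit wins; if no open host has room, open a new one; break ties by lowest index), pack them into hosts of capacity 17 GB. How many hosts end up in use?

7

  10 → host 1 (new)  [load 10/17]
  4 → host 1  [load 14/17]
  4 → host 2 (new)  [load 4/17]
  15 → host 3 (new)  [load 15/17]
  4 → host 2  [load 8/17]
  11 → host 4 (new)  [load 11/17]
  14 → host 5 (new)  [load 14/17]
  13 → host 6 (new)  [load 13/17]
  14 → host 7 (new)  [load 14/17]
  6 → host 4  [load 17/17]
  5 → host 2  [load 13/17]
7 hosts opened.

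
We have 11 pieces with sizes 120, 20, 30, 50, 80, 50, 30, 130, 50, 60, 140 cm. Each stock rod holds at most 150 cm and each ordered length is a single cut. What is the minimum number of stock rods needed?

6

Total = 140 + 130 + 120 + 80 + 60 + 50 + 50 + 50 + 30 + 30 + 20 = 760 cm.
Lower bound: ⌈760/150⌉ = 6 stock rods.
A packing using 6 stock rods:
  stock rod 1: 140 = 140
  stock rod 2: 130 + 20 = 150
  stock rod 3: 120 + 30 = 150
  stock rod 4: 80 + 60 = 140
  stock rod 5: 50 + 50 + 50 = 150
  stock rod 6: 30 = 30
This matches the lower bound, so 6 is optimal.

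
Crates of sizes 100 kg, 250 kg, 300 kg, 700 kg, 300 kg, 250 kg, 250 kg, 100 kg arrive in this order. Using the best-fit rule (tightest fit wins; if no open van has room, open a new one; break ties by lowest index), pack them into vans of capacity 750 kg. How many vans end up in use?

  100 → van 1 (new)  [load 100/750]
  250 → van 1  [load 350/750]
  300 → van 1  [load 650/750]
  700 → van 2 (new)  [load 700/750]
  300 → van 3 (new)  [load 300/750]
  250 → van 3  [load 550/750]
  250 → van 4 (new)  [load 250/750]
  100 → van 1  [load 750/750]
4 vans opened.

4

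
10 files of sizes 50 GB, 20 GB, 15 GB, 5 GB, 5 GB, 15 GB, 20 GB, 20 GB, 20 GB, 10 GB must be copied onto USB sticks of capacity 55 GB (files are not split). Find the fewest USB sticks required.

4

Total = 50 + 20 + 20 + 20 + 20 + 15 + 15 + 10 + 5 + 5 = 180 GB.
Lower bound: ⌈180/55⌉ = 4 USB sticks.
A packing using 4 USB sticks:
  USB stick 1: 50 + 5 = 55
  USB stick 2: 20 + 20 + 15 = 55
  USB stick 3: 20 + 20 + 15 = 55
  USB stick 4: 10 + 5 = 15
This matches the lower bound, so 4 is optimal.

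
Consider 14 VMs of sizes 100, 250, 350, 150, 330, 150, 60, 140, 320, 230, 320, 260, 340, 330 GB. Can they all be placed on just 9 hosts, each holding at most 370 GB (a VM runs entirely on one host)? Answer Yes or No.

Total = 3330 GB; ⌈3330/370⌉ = 9.
The bound of 9 does not rule out 9, but exhaustive search shows no assignment into 9 hosts of capacity 370 GB exists — the minimum is 10.

No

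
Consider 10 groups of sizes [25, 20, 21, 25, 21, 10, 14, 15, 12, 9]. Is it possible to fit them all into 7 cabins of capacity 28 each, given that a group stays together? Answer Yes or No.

Total = 172; ⌈172/28⌉ = 7.
The bound of 7 does not rule out 7, but exhaustive search shows no assignment into 7 cabins of capacity 28 exists — the minimum is 8.

No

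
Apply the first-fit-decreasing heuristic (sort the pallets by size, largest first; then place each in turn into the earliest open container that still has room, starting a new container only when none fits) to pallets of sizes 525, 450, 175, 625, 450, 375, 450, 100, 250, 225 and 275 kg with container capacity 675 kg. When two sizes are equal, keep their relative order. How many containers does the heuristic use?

Sorted descending: 625, 525, 450, 450, 450, 375, 275, 250, 225, 175, 100.
  625 → container 1 (new)  [load 625/675]
  525 → container 2 (new)  [load 525/675]
  450 → container 3 (new)  [load 450/675]
  450 → container 4 (new)  [load 450/675]
  450 → container 5 (new)  [load 450/675]
  375 → container 6 (new)  [load 375/675]
  275 → container 6  [load 650/675]
  250 → container 7 (new)  [load 250/675]
  225 → container 3  [load 675/675]
  175 → container 4  [load 625/675]
  100 → container 2  [load 625/675]
7 containers opened.

7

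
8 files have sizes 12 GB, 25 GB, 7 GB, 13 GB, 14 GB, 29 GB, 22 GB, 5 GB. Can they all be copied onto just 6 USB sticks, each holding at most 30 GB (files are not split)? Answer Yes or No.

A valid assignment using 5 USB sticks:
  USB stick 1: 29 = 29
  USB stick 2: 25 + 5 = 30
  USB stick 3: 22 + 7 = 29
  USB stick 4: 14 + 13 = 27
  USB stick 5: 12 = 12
That uses only 5 ≤ 6, so 6 USB sticks are enough.

Yes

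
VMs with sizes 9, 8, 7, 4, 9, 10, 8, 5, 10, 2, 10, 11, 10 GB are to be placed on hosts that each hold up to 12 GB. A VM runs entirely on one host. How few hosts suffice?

Total = 11 + 10 + 10 + 10 + 10 + 9 + 9 + 8 + 8 + 7 + 5 + 4 + 2 = 103 GB.
Lower bound: ⌈103/12⌉ = 9 hosts.
Also, 10 VMs each exceed 6 GB, and no two of those can share a host, so at least 10 hosts are needed.
A packing using 10 hosts:
  host 1: 11 = 11
  host 2: 10 + 2 = 12
  host 3: 10 = 10
  host 4: 10 = 10
  host 5: 10 = 10
  host 6: 9 = 9
  host 7: 9 = 9
  host 8: 8 + 4 = 12
  host 9: 8 = 8
  host 10: 7 + 5 = 12
This matches the lower bound, so 10 is optimal.

10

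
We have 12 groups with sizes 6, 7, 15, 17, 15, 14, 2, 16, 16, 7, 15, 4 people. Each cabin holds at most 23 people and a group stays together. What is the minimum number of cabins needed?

Total = 17 + 16 + 16 + 15 + 15 + 15 + 14 + 7 + 7 + 6 + 4 + 2 = 134 people.
Lower bound: ⌈134/23⌉ = 6 cabins.
Also, 7 groups each exceed 23/2 people, and no two of those can share a cabin, so at least 7 cabins are needed.
A packing using 7 cabins:
  cabin 1: 17 + 6 = 23
  cabin 2: 16 + 7 = 23
  cabin 3: 16 + 7 = 23
  cabin 4: 15 + 4 + 2 = 21
  cabin 5: 15 = 15
  cabin 6: 15 = 15
  cabin 7: 14 = 14
This matches the lower bound, so 7 is optimal.

7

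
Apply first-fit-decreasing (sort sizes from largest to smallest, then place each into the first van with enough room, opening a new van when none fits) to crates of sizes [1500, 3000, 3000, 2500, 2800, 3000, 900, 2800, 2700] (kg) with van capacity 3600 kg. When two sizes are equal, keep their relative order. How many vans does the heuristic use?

8

Sorted descending: 3000, 3000, 3000, 2800, 2800, 2700, 2500, 1500, 900.
  3000 → van 1 (new)  [load 3000/3600]
  3000 → van 2 (new)  [load 3000/3600]
  3000 → van 3 (new)  [load 3000/3600]
  2800 → van 4 (new)  [load 2800/3600]
  2800 → van 5 (new)  [load 2800/3600]
  2700 → van 6 (new)  [load 2700/3600]
  2500 → van 7 (new)  [load 2500/3600]
  1500 → van 8 (new)  [load 1500/3600]
  900 → van 6  [load 3600/3600]
8 vans opened.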